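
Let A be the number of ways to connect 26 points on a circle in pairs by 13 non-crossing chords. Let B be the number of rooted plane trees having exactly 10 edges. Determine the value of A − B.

726104

Non-crossing perfect matchings of 2n points on a circle are counted by C_n; with 26 points, n = 13. So A = C_13 = 742900.
Rooted ordered trees with n edges are counted by C_n; here n = 10. So B = C_10 = 16796.
A − B = 742900 − 16796 = 726104.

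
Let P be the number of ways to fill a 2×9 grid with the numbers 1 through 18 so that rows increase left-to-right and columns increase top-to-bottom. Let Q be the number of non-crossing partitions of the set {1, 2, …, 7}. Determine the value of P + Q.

5291

Standard Young tableaux of shape 2×n are counted by C_n; here n = 9. So P = C_9 = 4862.
The non-crossing partitions of [7] form a lattice of size C_7. So Q = C_7 = 429.
P + Q = 4862 + 429 = 5291.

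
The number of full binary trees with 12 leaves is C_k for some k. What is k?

11

A full binary tree with L leaves has L−1 internal nodes and is counted by C_{L−1}; L = 12 gives C_11.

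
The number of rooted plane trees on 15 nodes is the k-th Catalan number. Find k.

14

A rooted plane tree on 15 nodes has 14 edges, and such trees are counted by C_14.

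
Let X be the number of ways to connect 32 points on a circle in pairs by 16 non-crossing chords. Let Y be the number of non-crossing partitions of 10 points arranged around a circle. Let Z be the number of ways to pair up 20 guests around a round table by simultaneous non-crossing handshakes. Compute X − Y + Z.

35357670

Pairing 32 circle points by 16 non-crossing chords gives C_16 matchings. So X = C_16 = 35357670.
Non-crossing partitions of an n-element set are counted by C_n; here n = 10. So Y = C_10 = 16796.
With 20 = 2·10 people, non-crossing handshake pairings are non-crossing perfect matchings on a circle, counted by C_10. So Z = C_10 = 16796.
X − Y + Z = 35357670 − 16796 + 16796 = 35357670.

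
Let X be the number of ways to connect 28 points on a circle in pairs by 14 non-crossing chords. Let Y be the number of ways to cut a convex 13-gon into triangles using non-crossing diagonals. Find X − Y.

2615654

Pairing 28 circle points by 14 non-crossing chords gives C_14 matchings. So X = C_14 = 2674440.
Triangulations of a convex m-gon are counted by C_{m−2}; with m = 13 this is C_11. So Y = C_11 = 58786.
X − Y = 2674440 − 58786 = 2615654.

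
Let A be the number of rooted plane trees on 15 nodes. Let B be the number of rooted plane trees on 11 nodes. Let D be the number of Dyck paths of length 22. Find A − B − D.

2598858

Rooted ordered (plane) trees on m nodes have m−1 edges and are counted by C_{m−1}; m = 15 gives C_14. So A = C_14 = 2674440.
Rooted ordered (plane) trees on m nodes have m−1 edges and are counted by C_{m−1}; m = 11 gives C_10. So B = C_10 = 16796.
Paths of 11 up- and 11 down-steps that never dip below the axis are Dyck paths; their count is C_11. So D = C_11 = 58786.
A − B − D = 2674440 − 16796 − 58786 = 2598858.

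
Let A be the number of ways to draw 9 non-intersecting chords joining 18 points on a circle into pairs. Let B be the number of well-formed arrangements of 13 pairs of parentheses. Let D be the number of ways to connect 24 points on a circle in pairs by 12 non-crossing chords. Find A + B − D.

539750

Non-crossing perfect matchings of 2n points on a circle are counted by C_n; with 18 points, n = 9. So A = C_9 = 4862.
Balanced strings of n pairs of brackets are counted by C_n; here n = 13. So B = C_13 = 742900.
Non-crossing perfect matchings of 2n points on a circle are counted by C_n; with 24 points, n = 12. So D = C_12 = 208012.
A + B − D = 4862 + 742900 − 208012 = 539750.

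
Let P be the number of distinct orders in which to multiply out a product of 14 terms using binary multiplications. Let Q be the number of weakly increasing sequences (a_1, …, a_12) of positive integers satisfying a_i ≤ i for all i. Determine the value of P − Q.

Bracketing 14 factors into binary products is counted by C_{14−1} = C_13. So P = C_13 = 742900.
Such sub-staircase sequences of length n are counted by C_n; here n = 12. So Q = C_12 = 208012.
P − Q = 742900 − 208012 = 534888.

534888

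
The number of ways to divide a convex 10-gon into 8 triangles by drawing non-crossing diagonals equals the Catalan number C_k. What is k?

8

Triangulations of a convex m-gon are counted by C_{m−2}; with m = 10 this is C_8.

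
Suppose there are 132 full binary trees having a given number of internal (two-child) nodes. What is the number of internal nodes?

Full binary trees with n internal nodes are counted by C_n; 132 = C_6.

6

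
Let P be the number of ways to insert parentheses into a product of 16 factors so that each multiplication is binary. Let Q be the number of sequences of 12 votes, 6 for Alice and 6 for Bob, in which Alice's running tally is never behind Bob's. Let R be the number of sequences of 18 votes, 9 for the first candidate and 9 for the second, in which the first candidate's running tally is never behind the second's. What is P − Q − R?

Parenthesizations of m factors correspond to full binary trees with m leaves, counted by C_{m−1}; m = 16 gives C_15. So P = C_15 = 9694845.
Reading a vote for the leader as '(' and for the other as ')' turns such a sequence into a balanced string of 6 pairs, so the count is C_6. So Q = C_6 = 132.
Reading a vote for the leader as '(' and for the other as ')' turns such a sequence into a balanced string of 9 pairs, so the count is C_9. So R = C_9 = 4862.
P − Q − R = 9694845 − 132 − 4862 = 9689851.

9689851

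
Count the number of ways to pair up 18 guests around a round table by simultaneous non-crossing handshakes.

Non-crossing handshake pairings of 2n people are counted by C_n; 18 people gives n = 9.
C_9 = C(18,9)/10 = 48620/10 = 4862.

4862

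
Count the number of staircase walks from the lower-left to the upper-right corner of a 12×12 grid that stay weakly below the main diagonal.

208012

Monotone paths in an n×n grid that stay weakly below the diagonal are counted by C_n; here n = 12.
C_12 = C(24,12)/13 = 2704156/13 = 208012.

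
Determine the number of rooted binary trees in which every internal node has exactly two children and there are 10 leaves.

4862

Full binary trees with 10 leaves have 10−1 = 9 internal nodes, so there are C_9 of them.
C_9 = C(18,9)/10 = 48620/10 = 4862.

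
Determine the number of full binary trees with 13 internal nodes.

742900

Full binary trees with n internal nodes are counted by C_n; here n = 13.
C_13 = C_12 · 2(2·12+1)/(12+2) = 208012 · 50/14 = 742900.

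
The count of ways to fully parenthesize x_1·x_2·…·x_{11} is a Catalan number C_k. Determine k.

10

Ways to associate a product of 11 factors correspond to binary trees on 11 leaves, so the count is C_10.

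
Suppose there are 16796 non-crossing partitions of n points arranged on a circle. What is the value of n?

Non-crossing partitions of [n] are counted by C_n. The Catalan number equal to 16796 is C_10.

10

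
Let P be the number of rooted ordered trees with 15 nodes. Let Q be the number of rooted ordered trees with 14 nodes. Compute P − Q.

1931540

A rooted plane tree on 15 nodes has 14 edges, and such trees are counted by C_14. So P = C_14 = 2674440.
A rooted plane tree on 14 nodes has 13 edges, and such trees are counted by C_13. So Q = C_13 = 742900.
P − Q = 2674440 − 742900 = 1931540.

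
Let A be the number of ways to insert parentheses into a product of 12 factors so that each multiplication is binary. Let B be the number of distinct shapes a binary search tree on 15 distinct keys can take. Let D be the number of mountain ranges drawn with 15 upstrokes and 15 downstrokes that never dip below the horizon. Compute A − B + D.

58786

Ways to associate a product of 12 factors correspond to binary trees on 12 leaves, so the count is C_11. So A = C_11 = 58786.
Rooted binary trees with 15 nodes (each child slot possibly empty) number C_15. So B = C_15 = 9694845.
Dyck paths of semilength n (length 2n) are counted by C_n; here n = 15. So D = C_15 = 9694845.
A − B + D = 58786 − 9694845 + 9694845 = 58786.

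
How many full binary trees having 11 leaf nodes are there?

A full binary tree with L leaves has L−1 internal nodes and is counted by C_{L−1}; L = 11 gives C_10.
C_10 = C(20,10)/11 = 184756/11 = 16796.

16796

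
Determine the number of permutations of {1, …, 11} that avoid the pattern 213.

58786

For any fixed pattern of length 3, the pattern-avoiding permutations of [11] number C_11.
C_11 = 58786.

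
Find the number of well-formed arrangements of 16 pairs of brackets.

A balanced arrangement of 16 bracket pairs is a Dyck word of semilength 16, so the count is C_16.
C_16 = C(32,16)/17 = 601080390/17 = 35357670.

35357670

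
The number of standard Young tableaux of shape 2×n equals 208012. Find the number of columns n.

12

Standard Young tableaux of shape 2×n are counted by C_n. Since C_12 = 208012, the index is 12.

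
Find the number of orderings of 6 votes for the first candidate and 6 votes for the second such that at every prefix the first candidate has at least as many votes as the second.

132

Reading a vote for the leader as '(' and for the other as ')' turns such a sequence into a balanced string of 6 pairs, so the count is C_6.
C_6 = C_5 · 2(2·5+1)/(5+2) = 42 · 22/7 = 132.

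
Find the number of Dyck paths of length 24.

Paths of 12 up- and 12 down-steps that never dip below the axis are Dyck paths; their count is C_12.
C_12 = C(24,12)/13 = 2704156/13 = 208012.

208012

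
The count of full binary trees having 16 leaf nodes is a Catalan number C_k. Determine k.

15

A full binary tree with L leaves has L−1 internal nodes and is counted by C_{L−1}; L = 16 gives C_15.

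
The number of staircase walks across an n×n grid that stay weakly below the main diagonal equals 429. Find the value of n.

7

Such diagonal-avoiding paths in an n×n grid are counted by C_n; 429 = C_7.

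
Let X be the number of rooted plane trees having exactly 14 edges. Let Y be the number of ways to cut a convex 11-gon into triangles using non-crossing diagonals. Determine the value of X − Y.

Rooted ordered trees with n edges are counted by C_n; here n = 14. So X = C_14 = 2674440.
Triangulations of a convex m-gon are counted by C_{m−2}; with m = 11 this is C_9. So Y = C_9 = 4862.
X − Y = 2674440 − 4862 = 2669578.

2669578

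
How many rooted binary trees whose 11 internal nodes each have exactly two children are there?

Full binary trees with n internal nodes are counted by C_n; here n = 11.
C_11 = C(22,11)/12 = 705432/12 = 58786.

58786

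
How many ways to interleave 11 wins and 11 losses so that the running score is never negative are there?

Ballot sequences with n votes each where one side never trails are Dyck words, counted by C_n; here n = 11.
C_11 = C(22,11)/12 = 705432/12 = 58786.

58786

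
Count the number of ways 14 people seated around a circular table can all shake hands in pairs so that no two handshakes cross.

Non-crossing handshake pairings of 2n people are counted by C_n; 14 people gives n = 7.
C_7 = C_6 · 2(2·6+1)/(6+2) = 132 · 26/8 = 429.

429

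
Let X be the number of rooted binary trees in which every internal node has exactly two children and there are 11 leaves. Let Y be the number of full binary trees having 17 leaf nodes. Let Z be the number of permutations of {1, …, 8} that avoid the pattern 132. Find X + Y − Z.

35373036

Full binary trees with 11 leaves have 11−1 = 10 internal nodes, so there are C_10 of them. So X = C_10 = 16796.
A full binary tree with L leaves has L−1 internal nodes and is counted by C_{L−1}; L = 17 gives C_16. So Y = C_16 = 35357670.
For any fixed pattern of length 3, the pattern-avoiding permutations of [8] number C_8. So Z = C_8 = 1430.
X + Y − Z = 16796 + 35357670 − 1430 = 35373036.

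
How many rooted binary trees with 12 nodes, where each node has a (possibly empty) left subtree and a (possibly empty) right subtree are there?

Rooted binary trees with 12 nodes (each child slot possibly empty) number C_12.
C_12 = 208012.

208012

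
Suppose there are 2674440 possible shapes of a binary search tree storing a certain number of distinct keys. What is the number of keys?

Binary search tree shapes on n keys are counted by C_n. The Catalan number equal to 2674440 is C_14.

14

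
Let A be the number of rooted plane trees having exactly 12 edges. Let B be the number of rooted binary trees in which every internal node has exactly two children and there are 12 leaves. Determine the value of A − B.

149226

Rooted ordered trees with n edges are counted by C_n; here n = 12. So A = C_12 = 208012.
A full binary tree with L leaves has L−1 internal nodes and is counted by C_{L−1}; L = 12 gives C_11. So B = C_11 = 58786.
A − B = 208012 − 58786 = 149226.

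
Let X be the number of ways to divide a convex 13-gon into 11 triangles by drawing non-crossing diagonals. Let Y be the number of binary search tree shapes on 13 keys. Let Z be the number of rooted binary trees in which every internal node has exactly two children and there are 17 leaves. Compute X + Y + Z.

36159356

A convex 13-gon is triangulated into 11 triangles, and the number of such triangulations is the Catalan number C_{13−2} = C_11. So X = C_11 = 58786.
Rooted binary trees with 13 nodes (each child slot possibly empty) number C_13. So Y = C_13 = 742900.
Full binary trees with 17 leaves have 17−1 = 16 internal nodes, so there are C_16 of them. So Z = C_16 = 35357670.
X + Y + Z = 58786 + 742900 + 35357670 = 36159356.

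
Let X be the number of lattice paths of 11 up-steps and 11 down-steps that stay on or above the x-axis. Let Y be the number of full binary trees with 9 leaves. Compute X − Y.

57356

Paths of 11 up- and 11 down-steps that never dip below the axis are Dyck paths; their count is C_11. So X = C_11 = 58786.
Full binary trees with 9 leaves have 9−1 = 8 internal nodes, so there are C_8 of them. So Y = C_8 = 1430.
X − Y = 58786 − 1430 = 57356.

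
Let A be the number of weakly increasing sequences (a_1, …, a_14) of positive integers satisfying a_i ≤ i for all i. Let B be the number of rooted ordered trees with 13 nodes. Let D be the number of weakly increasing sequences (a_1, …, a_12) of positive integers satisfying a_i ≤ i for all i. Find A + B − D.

2674440

Weakly increasing sequences with a_i ≤ i biject with Dyck paths of semilength 14, so there are C_14. So A = C_14 = 2674440.
Rooted ordered (plane) trees on m nodes have m−1 edges and are counted by C_{m−1}; m = 13 gives C_12. So B = C_12 = 208012.
Weakly increasing sequences with a_i ≤ i biject with Dyck paths of semilength 12, so there are C_12. So D = C_12 = 208012.
A + B − D = 2674440 + 208012 − 208012 = 2674440.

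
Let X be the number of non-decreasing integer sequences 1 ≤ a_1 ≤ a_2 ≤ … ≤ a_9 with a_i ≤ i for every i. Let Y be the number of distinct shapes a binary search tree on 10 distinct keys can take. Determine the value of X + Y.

Weakly increasing sequences with a_i ≤ i biject with Dyck paths of semilength 9, so there are C_9. So X = C_9 = 4862.
Rooted binary trees with 10 nodes (each child slot possibly empty) number C_10. So Y = C_10 = 16796.
X + Y = 4862 + 16796 = 21658.

21658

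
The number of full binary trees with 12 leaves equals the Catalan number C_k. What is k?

Full binary trees with 12 leaves have 12−1 = 11 internal nodes, so there are C_11 of them.

11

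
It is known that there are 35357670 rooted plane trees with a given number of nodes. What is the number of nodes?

Rooted ordered trees on m nodes are counted by C_{m−1}. The Catalan number equal to 35357670 is C_16.
So the index is 16, and the number of nodes is 16 + 1 = 17.

17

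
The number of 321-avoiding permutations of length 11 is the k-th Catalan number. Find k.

Permutations of [n] avoiding any single length-3 pattern are counted by C_n; here n = 11.

11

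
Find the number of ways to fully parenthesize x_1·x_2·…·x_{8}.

429

Bracketing 8 factors into binary products is counted by C_{8−1} = C_7.
C_7 = 429.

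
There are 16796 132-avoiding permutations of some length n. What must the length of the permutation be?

Permutations of [n] avoiding a fixed length-3 pattern are counted by C_n, and C_10 = 16796.

10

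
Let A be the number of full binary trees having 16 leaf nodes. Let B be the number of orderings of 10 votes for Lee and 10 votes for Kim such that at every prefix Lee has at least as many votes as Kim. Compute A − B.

A full binary tree with L leaves has L−1 internal nodes and is counted by C_{L−1}; L = 16 gives C_15. So A = C_15 = 9694845.
Reading a vote for the leader as '(' and for the other as ')' turns such a sequence into a balanced string of 10 pairs, so the count is C_10. So B = C_10 = 16796.
A − B = 9694845 − 16796 = 9678049.

9678049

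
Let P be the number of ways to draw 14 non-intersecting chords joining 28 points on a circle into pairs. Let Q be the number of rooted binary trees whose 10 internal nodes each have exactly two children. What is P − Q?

2657644

Non-crossing perfect matchings of 2n points on a circle are counted by C_n; with 28 points, n = 14. So P = C_14 = 2674440.
The number of full binary trees on 10 internal nodes is the Catalan number C_10. So Q = C_10 = 16796.
P − Q = 2674440 − 16796 = 2657644.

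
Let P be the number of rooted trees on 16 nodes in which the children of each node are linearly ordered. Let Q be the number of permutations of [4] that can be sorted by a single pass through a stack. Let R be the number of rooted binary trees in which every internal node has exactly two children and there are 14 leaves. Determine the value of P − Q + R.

10437731

Rooted ordered (plane) trees on m nodes have m−1 edges and are counted by C_{m−1}; m = 16 gives C_15. So P = C_15 = 9694845.
Stack-sortable permutations are exactly the 231-avoiding ones, counted by C_n; here n = 4. So Q = C_4 = 14.
A full binary tree with L leaves has L−1 internal nodes and is counted by C_{L−1}; L = 14 gives C_13. So R = C_13 = 742900.
P − Q + R = 9694845 − 14 + 742900 = 10437731.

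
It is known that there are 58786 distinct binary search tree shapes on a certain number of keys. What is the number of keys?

11

Binary search tree shapes on n keys are counted by C_n; 58786 = C_11.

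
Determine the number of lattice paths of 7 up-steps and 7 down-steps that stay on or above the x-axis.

Paths of 7 up- and 7 down-steps that never dip below the axis are Dyck paths; their count is C_7.
C_7 = C(14,7)/8 = 3432/8 = 429.

429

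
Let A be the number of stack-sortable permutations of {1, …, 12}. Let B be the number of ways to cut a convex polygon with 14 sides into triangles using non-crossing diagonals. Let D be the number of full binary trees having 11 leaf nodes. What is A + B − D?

399228

Stack-sortable permutations are exactly the 231-avoiding ones, counted by C_n; here n = 12. So A = C_12 = 208012.
The number of triangulations of a 14-gon is the Catalan number C_12 (index = sides − 2). So B = C_12 = 208012.
Full binary trees with 11 leaves have 11−1 = 10 internal nodes, so there are C_10 of them. So D = C_10 = 16796.
A + B − D = 208012 + 208012 − 16796 = 399228.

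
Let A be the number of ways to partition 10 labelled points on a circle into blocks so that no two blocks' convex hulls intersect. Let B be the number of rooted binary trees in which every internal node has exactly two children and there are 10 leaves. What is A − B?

The non-crossing partitions of [10] form a lattice of size C_10. So A = C_10 = 16796.
Full binary trees with 10 leaves have 10−1 = 9 internal nodes, so there are C_9 of them. So B = C_9 = 4862.
A − B = 16796 − 4862 = 11934.

11934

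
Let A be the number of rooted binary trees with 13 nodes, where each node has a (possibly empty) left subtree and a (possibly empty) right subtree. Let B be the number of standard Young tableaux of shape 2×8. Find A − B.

There are C_n binary search tree shapes on n keys; with n = 13 that is C_13. So A = C_13 = 742900.
Standard Young tableaux of shape 2×n are counted by C_n; here n = 8. So B = C_8 = 1430.
A − B = 742900 − 1430 = 741470.

741470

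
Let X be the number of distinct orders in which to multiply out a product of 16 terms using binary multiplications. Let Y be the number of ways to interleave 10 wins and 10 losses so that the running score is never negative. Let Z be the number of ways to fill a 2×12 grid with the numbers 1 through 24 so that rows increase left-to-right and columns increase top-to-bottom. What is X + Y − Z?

9503629

Bracketing 16 factors into binary products is counted by C_{16−1} = C_15. So X = C_15 = 9694845.
Ballot sequences with n votes each where one side never trails are Dyck words, counted by C_n; here n = 10. So Y = C_10 = 16796.
By the hook-length formula (or a Dyck-path bijection), SYT of shape 2×12 number C_12. So Z = C_12 = 208012.
X + Y − Z = 9694845 + 16796 − 208012 = 9503629.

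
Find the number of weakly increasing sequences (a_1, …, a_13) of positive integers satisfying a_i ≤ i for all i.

Weakly increasing sequences with a_i ≤ i biject with Dyck paths of semilength 13, so there are C_13.
C_13 = C(26,13)/14 = 10400600/14 = 742900.

742900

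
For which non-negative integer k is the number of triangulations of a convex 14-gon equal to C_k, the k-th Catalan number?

A convex 14-gon is triangulated into 12 triangles, and the number of such triangulations is the Catalan number C_{14−2} = C_12.

12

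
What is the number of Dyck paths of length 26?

Dyck paths of semilength n (length 2n) are counted by C_n; here n = 13.
C_13 = C(26,13)/14 = 10400600/14 = 742900.

742900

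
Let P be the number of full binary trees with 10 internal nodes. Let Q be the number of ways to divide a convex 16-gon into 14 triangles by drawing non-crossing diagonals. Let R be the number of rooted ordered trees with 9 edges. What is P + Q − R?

Full binary trees with n internal nodes are counted by C_n; here n = 10. So P = C_10 = 16796.
The number of triangulations of a 16-gon is the Catalan number C_14 (index = sides − 2). So Q = C_14 = 2674440.
Rooted ordered trees with n edges are counted by C_n; here n = 9. So R = C_9 = 4862.
P + Q − R = 16796 + 2674440 − 4862 = 2686374.

2686374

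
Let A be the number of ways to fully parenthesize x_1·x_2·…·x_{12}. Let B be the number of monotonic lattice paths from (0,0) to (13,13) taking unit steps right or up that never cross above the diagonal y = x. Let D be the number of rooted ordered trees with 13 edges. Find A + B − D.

Parenthesizations of m factors correspond to full binary trees with m leaves, counted by C_{m−1}; m = 12 gives C_11. So A = C_11 = 58786.
Sub-diagonal monotone paths from (0,0) to (13,13) biject with Dyck paths of semilength 13, giving C_13. So B = C_13 = 742900.
Rooted ordered trees with n edges are counted by C_n; here n = 13. So D = C_13 = 742900.
A + B − D = 58786 + 742900 − 742900 = 58786.

58786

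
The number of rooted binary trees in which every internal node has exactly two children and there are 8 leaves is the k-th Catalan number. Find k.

Full binary trees with 8 leaves have 8−1 = 7 internal nodes, so there are C_7 of them.

7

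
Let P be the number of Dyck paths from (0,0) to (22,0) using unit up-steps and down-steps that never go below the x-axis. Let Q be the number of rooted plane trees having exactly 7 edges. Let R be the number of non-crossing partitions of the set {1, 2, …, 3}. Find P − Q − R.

58352

Paths of 11 up- and 11 down-steps that never dip below the axis are Dyck paths; their count is C_11. So P = C_11 = 58786.
Rooted ordered trees with n edges are counted by C_n; here n = 7. So Q = C_7 = 429.
The non-crossing partitions of [3] form a lattice of size C_3. So R = C_3 = 5.
P − Q − R = 58786 − 429 − 5 = 58352.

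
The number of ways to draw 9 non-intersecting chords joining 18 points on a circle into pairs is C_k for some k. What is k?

9

Pairing 18 circle points by 9 non-crossing chords gives C_9 matchings.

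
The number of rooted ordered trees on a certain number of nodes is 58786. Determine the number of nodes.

Rooted ordered trees on m nodes are counted by C_{m−1}; 58786 = C_11.
So the index is 11, and the number of nodes is 11 + 1 = 12.

12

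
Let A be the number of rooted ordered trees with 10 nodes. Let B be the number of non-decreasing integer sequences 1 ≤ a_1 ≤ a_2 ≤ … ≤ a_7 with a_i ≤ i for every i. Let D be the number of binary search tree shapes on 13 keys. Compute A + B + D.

748191

A rooted plane tree on 10 nodes has 9 edges, and such trees are counted by C_9. So A = C_9 = 4862.
Weakly increasing sequences with a_i ≤ i biject with Dyck paths of semilength 7, so there are C_7. So B = C_7 = 429.
There are C_n binary search tree shapes on n keys; with n = 13 that is C_13. So D = C_13 = 742900.
A + B + D = 4862 + 429 + 742900 = 748191.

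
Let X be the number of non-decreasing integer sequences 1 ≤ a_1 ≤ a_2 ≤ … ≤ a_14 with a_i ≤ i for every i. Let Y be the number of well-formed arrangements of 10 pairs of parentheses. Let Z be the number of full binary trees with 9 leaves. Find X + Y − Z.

2689806

Such sub-staircase sequences of length n are counted by C_n; here n = 14. So X = C_14 = 2674440.
A balanced arrangement of 10 bracket pairs is a Dyck word of semilength 10, so the count is C_10. So Y = C_10 = 16796.
A full binary tree with L leaves has L−1 internal nodes and is counted by C_{L−1}; L = 9 gives C_8. So Z = C_8 = 1430.
X + Y − Z = 2674440 + 16796 − 1430 = 2689806.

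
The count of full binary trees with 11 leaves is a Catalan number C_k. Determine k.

10

Full binary trees with 11 leaves have 11−1 = 10 internal nodes, so there are C_10 of them.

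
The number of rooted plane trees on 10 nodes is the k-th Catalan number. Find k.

9

Rooted ordered (plane) trees on m nodes have m−1 edges and are counted by C_{m−1}; m = 10 gives C_9.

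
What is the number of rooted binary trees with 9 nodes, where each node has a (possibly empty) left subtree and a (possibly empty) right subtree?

4862

Rooted binary trees with 9 nodes (each child slot possibly empty) number C_9.
C_9 = C(18,9)/10 = 48620/10 = 4862.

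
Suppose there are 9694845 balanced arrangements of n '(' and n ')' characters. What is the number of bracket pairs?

Balanced strings of n bracket-pairs are counted by C_n; 9694845 = C_15.

15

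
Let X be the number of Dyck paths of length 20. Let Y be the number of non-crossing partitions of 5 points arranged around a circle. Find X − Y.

A Dyck path with 10 up-steps and 10 down-steps has semilength 10, so there are C_10 of them. So X = C_10 = 16796.
Non-crossing partitions of an n-element set are counted by C_n; here n = 5. So Y = C_5 = 42.
X − Y = 16796 − 42 = 16754.

16754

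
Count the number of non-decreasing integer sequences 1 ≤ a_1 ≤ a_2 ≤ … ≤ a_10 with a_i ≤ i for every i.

Weakly increasing sequences with a_i ≤ i biject with Dyck paths of semilength 10, so there are C_10.
C_10 = C(20,10)/11 = 184756/11 = 16796.

16796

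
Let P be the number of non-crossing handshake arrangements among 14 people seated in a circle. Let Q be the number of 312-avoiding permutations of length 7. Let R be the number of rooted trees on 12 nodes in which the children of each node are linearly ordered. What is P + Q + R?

With 14 = 2·7 people, non-crossing handshake pairings are non-crossing perfect matchings on a circle, counted by C_7. So P = C_7 = 429.
Permutations of [n] avoiding any single length-3 pattern are counted by C_n; here n = 7. So Q = C_7 = 429.
Rooted ordered (plane) trees on m nodes have m−1 edges and are counted by C_{m−1}; m = 12 gives C_11. So R = C_11 = 58786.
P + Q + R = 429 + 429 + 58786 = 59644.

59644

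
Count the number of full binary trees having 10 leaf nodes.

A full binary tree with L leaves has L−1 internal nodes and is counted by C_{L−1}; L = 10 gives C_9.
C_9 = C(18,9)/10 = 48620/10 = 4862.

4862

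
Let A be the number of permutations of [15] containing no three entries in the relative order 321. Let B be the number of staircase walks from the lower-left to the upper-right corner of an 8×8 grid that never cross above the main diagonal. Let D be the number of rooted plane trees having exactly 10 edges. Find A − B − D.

Permutations of [n] avoiding any single length-3 pattern are counted by C_n; here n = 15. So A = C_15 = 9694845.
Sub-diagonal monotone paths from (0,0) to (8,8) biject with Dyck paths of semilength 8, giving C_8. So B = C_8 = 1430.
Rooted ordered trees with n edges are counted by C_n; here n = 10. So D = C_10 = 16796.
A − B − D = 9694845 − 1430 − 16796 = 9676619.

9676619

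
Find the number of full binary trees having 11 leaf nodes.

16796

A full binary tree with L leaves has L−1 internal nodes and is counted by C_{L−1}; L = 11 gives C_10.
C_10 = C(20,10)/11 = 184756/11 = 16796.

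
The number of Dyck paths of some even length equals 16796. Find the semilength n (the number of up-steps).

Dyck paths of semilength n are counted by C_n. Since C_10 = 16796, the index is 10.

10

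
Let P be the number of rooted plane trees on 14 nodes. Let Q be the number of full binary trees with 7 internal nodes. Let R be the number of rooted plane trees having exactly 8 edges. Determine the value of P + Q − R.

A rooted plane tree on 14 nodes has 13 edges, and such trees are counted by C_13. So P = C_13 = 742900.
Full binary trees with n internal nodes are counted by C_n; here n = 7. So Q = C_7 = 429.
Rooted ordered trees with n edges are counted by C_n; here n = 8. So R = C_8 = 1430.
P + Q − R = 742900 + 429 − 1430 = 741899.

741899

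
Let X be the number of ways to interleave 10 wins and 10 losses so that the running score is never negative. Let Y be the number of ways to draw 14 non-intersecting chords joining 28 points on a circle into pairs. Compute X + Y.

Reading a vote for the leader as '(' and for the other as ')' turns such a sequence into a balanced string of 10 pairs, so the count is C_10. So X = C_10 = 16796.
Pairing 28 circle points by 14 non-crossing chords gives C_14 matchings. So Y = C_14 = 2674440.
X + Y = 16796 + 2674440 = 2691236.

2691236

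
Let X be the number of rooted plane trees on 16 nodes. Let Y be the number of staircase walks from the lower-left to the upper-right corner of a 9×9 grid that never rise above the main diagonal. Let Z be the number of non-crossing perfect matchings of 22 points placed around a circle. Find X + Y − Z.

9640921

Rooted ordered (plane) trees on m nodes have m−1 edges and are counted by C_{m−1}; m = 16 gives C_15. So X = C_15 = 9694845.
Monotone paths in an n×n grid that stay weakly below the diagonal are counted by C_n; here n = 9. So Y = C_9 = 4862.
Non-crossing perfect matchings of 2n points on a circle are counted by C_n; with 22 points, n = 11. So Z = C_11 = 58786.
X + Y − Z = 9694845 + 4862 − 58786 = 9640921.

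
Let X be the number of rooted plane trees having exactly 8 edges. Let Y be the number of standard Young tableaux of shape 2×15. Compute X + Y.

9696275

Rooted ordered trees with n edges are counted by C_n; here n = 8. So X = C_8 = 1430.
Standard Young tableaux of shape 2×n are counted by C_n; here n = 15. So Y = C_15 = 9694845.
X + Y = 1430 + 9694845 = 9696275.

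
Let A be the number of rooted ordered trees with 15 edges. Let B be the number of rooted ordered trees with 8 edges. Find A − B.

A rooted plane tree with 15 edges has 16 nodes, and the count is C_15. So A = C_15 = 9694845.
A rooted plane tree with 8 edges has 9 nodes, and the count is C_8. So B = C_8 = 1430.
A − B = 9694845 − 1430 = 9693415.

9693415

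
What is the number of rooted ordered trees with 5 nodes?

14

Rooted ordered (plane) trees on m nodes have m−1 edges and are counted by C_{m−1}; m = 5 gives C_4.
C_4 = C(8,4)/5 = 70/5 = 14.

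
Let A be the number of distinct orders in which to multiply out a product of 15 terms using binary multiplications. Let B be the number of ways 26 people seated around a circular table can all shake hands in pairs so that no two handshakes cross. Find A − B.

1931540

Parenthesizations of m factors correspond to full binary trees with m leaves, counted by C_{m−1}; m = 15 gives C_14. So A = C_14 = 2674440.
With 26 = 2·13 people, non-crossing handshake pairings are non-crossing perfect matchings on a circle, counted by C_13. So B = C_13 = 742900.
A − B = 2674440 − 742900 = 1931540.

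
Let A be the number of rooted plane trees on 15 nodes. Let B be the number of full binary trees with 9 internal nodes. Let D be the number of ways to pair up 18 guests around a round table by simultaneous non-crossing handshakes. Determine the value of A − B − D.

2664716

Rooted ordered (plane) trees on m nodes have m−1 edges and are counted by C_{m−1}; m = 15 gives C_14. So A = C_14 = 2674440.
The number of full binary trees on 9 internal nodes is the Catalan number C_9. So B = C_9 = 4862.
Non-crossing handshake pairings of 2n people are counted by C_n; 18 people gives n = 9. So D = C_9 = 4862.
A − B − D = 2674440 − 4862 − 4862 = 2664716.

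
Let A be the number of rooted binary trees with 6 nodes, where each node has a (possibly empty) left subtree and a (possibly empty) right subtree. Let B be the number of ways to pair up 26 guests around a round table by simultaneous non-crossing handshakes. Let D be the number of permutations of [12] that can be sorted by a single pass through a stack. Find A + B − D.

Rooted binary trees with 6 nodes (each child slot possibly empty) number C_6. So A = C_6 = 132.
With 26 = 2·13 people, non-crossing handshake pairings are non-crossing perfect matchings on a circle, counted by C_13. So B = C_13 = 742900.
By Knuth's characterisation, the stack-sortable permutations of length 12 are the 231-avoiders, numbering C_12. So D = C_12 = 208012.
A + B − D = 132 + 742900 − 208012 = 535020.

535020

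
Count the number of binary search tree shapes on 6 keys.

132

Rooted binary trees with 6 nodes (each child slot possibly empty) number C_6.
C_6 = C(12,6)/7 = 924/7 = 132.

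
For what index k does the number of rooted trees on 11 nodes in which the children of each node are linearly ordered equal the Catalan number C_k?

10

A rooted plane tree on 11 nodes has 10 edges, and such trees are counted by C_10.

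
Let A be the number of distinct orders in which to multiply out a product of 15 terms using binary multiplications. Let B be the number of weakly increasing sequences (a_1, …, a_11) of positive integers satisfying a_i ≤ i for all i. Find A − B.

2615654

Bracketing 15 factors into binary products is counted by C_{15−1} = C_14. So A = C_14 = 2674440.
Such sub-staircase sequences of length n are counted by C_n; here n = 11. So B = C_11 = 58786.
A − B = 2674440 − 58786 = 2615654.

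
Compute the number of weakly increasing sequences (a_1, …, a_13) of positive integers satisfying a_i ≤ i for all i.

742900

Such sub-staircase sequences of length n are counted by C_n; here n = 13.
C_13 = C(26,13)/14 = 10400600/14 = 742900.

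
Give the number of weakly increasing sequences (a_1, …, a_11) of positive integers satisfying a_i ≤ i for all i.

58786

Weakly increasing sequences with a_i ≤ i biject with Dyck paths of semilength 11, so there are C_11.
C_11 = C_10 · 2(2·10+1)/(10+2) = 16796 · 42/12 = 58786.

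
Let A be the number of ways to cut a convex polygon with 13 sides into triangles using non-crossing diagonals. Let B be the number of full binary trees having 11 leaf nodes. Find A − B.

Triangulations of a convex m-gon are counted by C_{m−2}; with m = 13 this is C_11. So A = C_11 = 58786.
Full binary trees with 11 leaves have 11−1 = 10 internal nodes, so there are C_10 of them. So B = C_10 = 16796.
A − B = 58786 − 16796 = 41990.

41990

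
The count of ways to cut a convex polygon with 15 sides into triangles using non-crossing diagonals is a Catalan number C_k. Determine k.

13

Triangulations of a convex m-gon are counted by C_{m−2}; with m = 15 this is C_13.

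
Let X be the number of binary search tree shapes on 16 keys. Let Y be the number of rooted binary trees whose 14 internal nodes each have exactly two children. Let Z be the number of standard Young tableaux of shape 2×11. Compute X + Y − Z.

There are C_n binary search tree shapes on n keys; with n = 16 that is C_16. So X = C_16 = 35357670.
The number of full binary trees on 14 internal nodes is the Catalan number C_14. So Y = C_14 = 2674440.
By the hook-length formula (or a Dyck-path bijection), SYT of shape 2×11 number C_11. So Z = C_11 = 58786.
X + Y − Z = 35357670 + 2674440 − 58786 = 37973324.

37973324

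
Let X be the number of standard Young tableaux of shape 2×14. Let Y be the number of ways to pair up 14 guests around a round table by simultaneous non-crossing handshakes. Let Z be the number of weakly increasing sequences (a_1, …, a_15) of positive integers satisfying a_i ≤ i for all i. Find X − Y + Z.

By the hook-length formula (or a Dyck-path bijection), SYT of shape 2×14 number C_14. So X = C_14 = 2674440.
Non-crossing handshake pairings of 2n people are counted by C_n; 14 people gives n = 7. So Y = C_7 = 429.
Weakly increasing sequences with a_i ≤ i biject with Dyck paths of semilength 15, so there are C_15. So Z = C_15 = 9694845.
X − Y + Z = 2674440 − 429 + 9694845 = 12368856.

12368856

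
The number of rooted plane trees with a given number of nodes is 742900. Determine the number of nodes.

Rooted ordered trees on m nodes are counted by C_{m−1}. Since C_13 = 742900, the index is 13.
So the index is 13, and the number of nodes is 13 + 1 = 14.

14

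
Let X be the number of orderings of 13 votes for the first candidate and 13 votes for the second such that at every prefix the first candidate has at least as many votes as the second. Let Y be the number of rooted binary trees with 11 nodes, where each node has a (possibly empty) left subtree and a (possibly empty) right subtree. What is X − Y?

684114

Ballot sequences with n votes each where one side never trails are Dyck words, counted by C_n; here n = 13. So X = C_13 = 742900.
Rooted binary trees with 11 nodes (each child slot possibly empty) number C_11. So Y = C_11 = 58786.
X − Y = 742900 − 58786 = 684114.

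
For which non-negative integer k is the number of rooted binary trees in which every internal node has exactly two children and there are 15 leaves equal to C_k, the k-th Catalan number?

Full binary trees with 15 leaves have 15−1 = 14 internal nodes, so there are C_14 of them.

14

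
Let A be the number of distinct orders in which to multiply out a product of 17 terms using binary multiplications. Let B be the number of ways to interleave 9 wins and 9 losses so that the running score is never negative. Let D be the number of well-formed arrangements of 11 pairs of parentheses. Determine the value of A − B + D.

35411594

Ways to associate a product of 17 factors correspond to binary trees on 17 leaves, so the count is C_16. So A = C_16 = 35357670.
Reading a vote for the leader as '(' and for the other as ')' turns such a sequence into a balanced string of 9 pairs, so the count is C_9. So B = C_9 = 4862.
With 11 pairs the number of balanced bracket strings is the Catalan number C_11. So D = C_11 = 58786.
A − B + D = 35357670 − 4862 + 58786 = 35411594.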